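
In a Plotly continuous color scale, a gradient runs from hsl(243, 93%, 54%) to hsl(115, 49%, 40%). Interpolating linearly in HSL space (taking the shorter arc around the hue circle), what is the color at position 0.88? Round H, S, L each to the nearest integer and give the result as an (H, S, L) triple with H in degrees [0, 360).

(130, 54, 42)

Hue arc: Δh = 115 − 243 = -128° (|Δh| ≤ 180, already the shorter path).
H = 243 + 0.88 × (-128) = 130.36 → 130°
S = 93 + 0.88 × (49 − 93) = 54.28 → 54%
L = 54 + 0.88 × (40 − 54) = 41.68 → 42%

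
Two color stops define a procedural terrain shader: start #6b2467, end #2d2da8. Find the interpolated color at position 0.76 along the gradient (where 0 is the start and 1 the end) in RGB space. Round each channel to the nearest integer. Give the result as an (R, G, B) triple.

#6b2467 → (107, 36, 103); #2d2da8 → (45, 45, 168).
R = 107 + 0.76 × (45 − 107) = 107 + 0.76 × -62 = 59.88 → 60
G = 36 + 0.76 × (45 − 36) = 36 + 0.76 × 9 = 42.84 → 43
B = 103 + 0.76 × (168 − 103) = 103 + 0.76 × 65 = 152.4 → 152

(60, 43, 152)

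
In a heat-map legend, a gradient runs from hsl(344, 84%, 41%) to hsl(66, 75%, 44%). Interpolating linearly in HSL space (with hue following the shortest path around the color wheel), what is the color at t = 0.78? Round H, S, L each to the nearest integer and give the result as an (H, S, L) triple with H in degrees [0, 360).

Hue: 66 − 344 = -278°, but |-278| > 180 so the shorter arc goes the other way: Δh = -278 + 360 = 82°.
H = 344 + 0.78 × (82) = 407.96 → 408 → 408 mod 360 = 48°
S = 84 + 0.78 × (75 − 84) = 76.98 → 77%
L = 41 + 0.78 × (44 − 41) = 43.34 → 43%

(48, 77, 43)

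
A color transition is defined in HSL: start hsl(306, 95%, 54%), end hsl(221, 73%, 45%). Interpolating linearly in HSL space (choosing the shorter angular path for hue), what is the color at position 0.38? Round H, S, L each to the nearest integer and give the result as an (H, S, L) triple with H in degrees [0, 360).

(274, 87, 51)

Hue arc: Δh = 221 − 306 = -85° (|Δh| ≤ 180, already the shorter path).
H = 306 + 0.38 × (-85) = 273.7 → 274°
S = 95 + 0.38 × (73 − 95) = 86.64 → 87%
L = 54 + 0.38 × (45 − 54) = 50.58 → 51%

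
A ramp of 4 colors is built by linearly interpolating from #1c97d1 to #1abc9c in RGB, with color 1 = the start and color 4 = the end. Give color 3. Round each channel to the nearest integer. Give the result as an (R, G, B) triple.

With 4 swatches and endpoints inclusive, swatch 3 sits at t = (3 − 1)/(4 − 1) = 2/3 ≈ 0.6667.
#1c97d1 → (28, 151, 209); #1abc9c → (26, 188, 156).
R = 28 + 0.6667 × (26 − 28) = 26.667 → 27
G = 151 + 0.6667 × (188 − 151) = 175.668 → 176
B = 209 + 0.6667 × (156 − 209) = 173.665 → 174

(27, 176, 174)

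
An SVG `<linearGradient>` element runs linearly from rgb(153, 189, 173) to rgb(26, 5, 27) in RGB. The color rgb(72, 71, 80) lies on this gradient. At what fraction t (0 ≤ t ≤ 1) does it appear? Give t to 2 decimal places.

Invert the lerp on the G channel (largest span, 184): t = (71 − 189) / (5 − 189) = -118/-184 = 0.6413.
Check on R: (72 − 153)/(26 − 153) = 0.6378 ✓

0.64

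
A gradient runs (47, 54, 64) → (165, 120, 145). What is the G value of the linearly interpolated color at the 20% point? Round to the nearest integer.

67

G = 54 + 0.2 × (120 − 54) = 67.2 → 67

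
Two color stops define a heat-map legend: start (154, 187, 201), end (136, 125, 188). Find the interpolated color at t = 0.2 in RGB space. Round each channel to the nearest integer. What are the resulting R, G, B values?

R = 154 + 0.2 × (136 − 154) = 154 + 0.2 × -18 = 150.4 → 150
G = 187 + 0.2 × (125 − 187) = 187 + 0.2 × -62 = 174.6 → 175
B = 201 + 0.2 × (188 − 201) = 201 + 0.2 × -13 = 198.4 → 198

(150, 175, 198)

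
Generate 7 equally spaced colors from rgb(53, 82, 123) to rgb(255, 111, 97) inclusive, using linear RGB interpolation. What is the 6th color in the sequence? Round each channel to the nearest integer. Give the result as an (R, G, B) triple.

With 7 swatches and endpoints inclusive, swatch 6 sits at t = (6 − 1)/(7 − 1) = 5/6 ≈ 0.8333.
R = 53 + 0.8333 × (255 − 53) = 221.327 → 221
G = 82 + 0.8333 × (111 − 82) = 106.166 → 106
B = 123 + 0.8333 × (97 − 123) = 101.334 → 101

(221, 106, 101)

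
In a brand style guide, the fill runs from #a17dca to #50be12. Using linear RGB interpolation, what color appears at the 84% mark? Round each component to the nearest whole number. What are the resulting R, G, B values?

(93, 180, 47)

#a17dca → (161, 125, 202); #50be12 → (80, 190, 18).
84% corresponds to t = 0.84.
R = 161 + 0.84 × (80 − 161) = 161 + 0.84 × -81 = 92.96 → 93
G = 125 + 0.84 × (190 − 125) = 125 + 0.84 × 65 = 179.6 → 180
B = 202 + 0.84 × (18 − 202) = 202 + 0.84 × -184 = 47.44 → 47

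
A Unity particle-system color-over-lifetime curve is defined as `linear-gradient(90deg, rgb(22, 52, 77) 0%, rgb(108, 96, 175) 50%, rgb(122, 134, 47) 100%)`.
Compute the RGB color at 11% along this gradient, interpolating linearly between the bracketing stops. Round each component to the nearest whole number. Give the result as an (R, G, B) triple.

(41, 62, 99)

11% lies between the 0% and 50% stops, so the local fraction is t = (11 − 0)/(50 − 0) = 11/50 ≈ 0.22.
R = 22 + 0.22 × (108 − 22) = 40.92 → 41
G = 52 + 0.22 × (96 − 52) = 61.68 → 62
B = 77 + 0.22 × (175 − 77) = 98.56 → 99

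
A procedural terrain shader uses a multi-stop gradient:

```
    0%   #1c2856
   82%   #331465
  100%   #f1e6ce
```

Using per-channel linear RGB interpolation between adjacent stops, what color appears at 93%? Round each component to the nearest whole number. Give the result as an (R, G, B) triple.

93% lies between the 82% and 100% stops, so the local fraction is t = (93 − 82)/(100 − 82) = 11/18 ≈ 0.6111.
#331465 → (51, 20, 101); #f1e6ce → (241, 230, 206).
R = 51 + 0.6111 × (241 − 51) = 167.109 → 167
G = 20 + 0.6111 × (230 − 20) = 148.331 → 148
B = 101 + 0.6111 × (206 − 101) = 165.166 → 165

(167, 148, 165)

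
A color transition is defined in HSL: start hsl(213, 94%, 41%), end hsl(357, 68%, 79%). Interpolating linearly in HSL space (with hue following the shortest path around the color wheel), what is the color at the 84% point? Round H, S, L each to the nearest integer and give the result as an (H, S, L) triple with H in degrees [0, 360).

Hue arc: Δh = 357 − 213 = 144° (|Δh| ≤ 180, already the shorter path).
H = 213 + 0.84 × (144) = 333.96 → 334°
S = 94 + 0.84 × (68 − 94) = 72.16 → 72%
L = 41 + 0.84 × (79 − 41) = 72.92 → 73%

(334, 72, 73)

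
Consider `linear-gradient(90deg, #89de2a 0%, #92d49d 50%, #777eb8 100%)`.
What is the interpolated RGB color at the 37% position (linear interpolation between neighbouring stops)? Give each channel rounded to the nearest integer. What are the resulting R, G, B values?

(144, 215, 127)

37% lies between the 0% and 50% stops, so the local fraction is t = (37 − 0)/(50 − 0) = 37/50 ≈ 0.74.
#89de2a → (137, 222, 42); #92d49d → (146, 212, 157).
R = 137 + 0.74 × (146 − 137) = 143.66 → 144
G = 222 + 0.74 × (212 − 222) = 214.6 → 215
B = 42 + 0.74 × (157 − 42) = 127.1 → 127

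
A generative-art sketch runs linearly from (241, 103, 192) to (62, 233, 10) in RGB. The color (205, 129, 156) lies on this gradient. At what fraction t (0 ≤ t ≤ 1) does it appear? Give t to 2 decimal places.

Invert the lerp on the B channel (largest span, 182): t = (156 − 192) / (10 − 192) = -36/-182 = 0.1978.
Check on R: (205 − 241)/(62 − 241) = 0.2011 ✓

0.20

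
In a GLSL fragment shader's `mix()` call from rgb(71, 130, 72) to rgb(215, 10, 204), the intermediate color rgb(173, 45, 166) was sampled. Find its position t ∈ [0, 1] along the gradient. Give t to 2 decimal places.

0.71

Invert the lerp on the R channel (largest span, 144): t = (173 − 71) / (215 − 71) = 102/144 = 0.70833.
Check on G: (45 − 130)/(10 − 130) = 0.7083 ✓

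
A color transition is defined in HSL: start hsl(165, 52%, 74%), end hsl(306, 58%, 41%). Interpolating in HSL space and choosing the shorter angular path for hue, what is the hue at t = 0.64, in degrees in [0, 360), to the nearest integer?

255

Hue arc: Δh = 306 − 165 = 141° (|Δh| ≤ 180, already the shorter path).
H = 165 + 0.64 × (141) = 255.24 → 255°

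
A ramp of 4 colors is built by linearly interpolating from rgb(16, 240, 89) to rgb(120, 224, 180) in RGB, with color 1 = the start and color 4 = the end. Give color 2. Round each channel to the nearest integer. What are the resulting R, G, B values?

With 4 swatches and endpoints inclusive, swatch 2 sits at t = (2 − 1)/(4 − 1) = 1/3 ≈ 0.3333.
R = 16 + 0.3333 × (120 − 16) = 50.663 → 51
G = 240 + 0.3333 × (224 − 240) = 234.667 → 235
B = 89 + 0.3333 × (180 − 89) = 119.33 → 119

(51, 235, 119)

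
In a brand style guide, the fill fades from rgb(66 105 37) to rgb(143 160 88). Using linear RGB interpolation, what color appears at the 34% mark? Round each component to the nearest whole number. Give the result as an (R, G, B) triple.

34% corresponds to t = 0.34.
R = 66 + 0.34 × (143 − 66) = 66 + 0.34 × 77 = 92.18 → 92
G = 105 + 0.34 × (160 − 105) = 105 + 0.34 × 55 = 123.7 → 124
B = 37 + 0.34 × (88 − 37) = 37 + 0.34 × 51 = 54.34 → 54

(92, 124, 54)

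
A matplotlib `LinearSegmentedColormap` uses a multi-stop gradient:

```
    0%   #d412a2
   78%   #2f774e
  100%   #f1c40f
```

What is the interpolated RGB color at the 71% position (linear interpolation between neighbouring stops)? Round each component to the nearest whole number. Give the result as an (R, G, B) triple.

71% lies between the 0% and 78% stops, so the local fraction is t = (71 − 0)/(78 − 0) = 71/78 ≈ 0.9103.
#d412a2 → (212, 18, 162); #2f774e → (47, 119, 78).
R = 212 + 0.9103 × (47 − 212) = 61.8 → 62
G = 18 + 0.9103 × (119 − 18) = 109.94 → 110
B = 162 + 0.9103 × (78 − 162) = 85.535 → 86

(62, 110, 86)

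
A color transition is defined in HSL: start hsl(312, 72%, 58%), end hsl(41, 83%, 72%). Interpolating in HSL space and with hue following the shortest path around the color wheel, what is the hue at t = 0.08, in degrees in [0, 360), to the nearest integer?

Hue: 41 − 312 = -271°, but |-271| > 180 so the shorter arc goes the other way: Δh = -271 + 360 = 89°.
H = 312 + 0.08 × (89) = 319.12 → 319°

319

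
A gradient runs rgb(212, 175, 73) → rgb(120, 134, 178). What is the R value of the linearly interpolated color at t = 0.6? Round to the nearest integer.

157

R = 212 + 0.6 × (120 − 212) = 156.8 → 157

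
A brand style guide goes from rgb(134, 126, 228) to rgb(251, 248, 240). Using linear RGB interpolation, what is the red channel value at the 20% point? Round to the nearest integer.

157

R = 134 + 0.2 × (251 − 134) = 157.4 → 157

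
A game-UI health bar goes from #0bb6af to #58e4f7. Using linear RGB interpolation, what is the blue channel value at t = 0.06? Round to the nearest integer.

179

B₁ = 175 (from #0bb6af), B₂ = 247 (from #58e4f7).
B = 175 + 0.06 × (247 − 175) = 179.32 → 179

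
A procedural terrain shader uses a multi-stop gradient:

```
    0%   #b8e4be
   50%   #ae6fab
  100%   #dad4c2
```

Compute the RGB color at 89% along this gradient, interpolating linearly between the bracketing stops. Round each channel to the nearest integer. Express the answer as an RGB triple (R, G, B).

89% lies between the 50% and 100% stops, so the local fraction is t = (89 − 50)/(100 − 50) = 39/50 ≈ 0.78.
#ae6fab → (174, 111, 171); #dad4c2 → (218, 212, 194).
R = 174 + 0.78 × (218 − 174) = 208.32 → 208
G = 111 + 0.78 × (212 − 111) = 189.78 → 190
B = 171 + 0.78 × (194 − 171) = 188.94 → 189

(208, 190, 189)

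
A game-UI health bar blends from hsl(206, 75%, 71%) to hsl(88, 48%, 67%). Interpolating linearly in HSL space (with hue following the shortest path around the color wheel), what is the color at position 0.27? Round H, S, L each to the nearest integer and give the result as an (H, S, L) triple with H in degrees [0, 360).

Hue arc: Δh = 88 − 206 = -118° (|Δh| ≤ 180, already the shorter path).
H = 206 + 0.27 × (-118) = 174.14 → 174°
S = 75 + 0.27 × (48 − 75) = 67.71 → 68%
L = 71 + 0.27 × (67 − 71) = 69.92 → 70%

(174, 68, 70)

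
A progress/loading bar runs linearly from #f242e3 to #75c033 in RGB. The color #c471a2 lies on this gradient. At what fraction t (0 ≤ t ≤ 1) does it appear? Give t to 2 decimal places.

Invert the lerp on the B channel (largest span, 176): t = (162 − 227) / (51 − 227) = -65/-176 = 0.36932.
Check on R: (196 − 242)/(117 − 242) = 0.368 ✓

0.37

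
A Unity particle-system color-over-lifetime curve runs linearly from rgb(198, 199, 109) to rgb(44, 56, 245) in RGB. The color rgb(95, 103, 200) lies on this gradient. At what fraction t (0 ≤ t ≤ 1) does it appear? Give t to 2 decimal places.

Invert the lerp on the R channel (largest span, 154): t = (95 − 198) / (44 − 198) = -103/-154 = 0.66883.
Check on G: (103 − 199)/(56 − 199) = 0.6713 ✓

0.67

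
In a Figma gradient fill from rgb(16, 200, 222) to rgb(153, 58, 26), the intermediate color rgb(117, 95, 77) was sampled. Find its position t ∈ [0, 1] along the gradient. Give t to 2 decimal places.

Invert the lerp on the B channel (largest span, 196): t = (77 − 222) / (26 − 222) = -145/-196 = 0.7398.
Check on R: (117 − 16)/(153 − 16) = 0.7372 ✓

0.74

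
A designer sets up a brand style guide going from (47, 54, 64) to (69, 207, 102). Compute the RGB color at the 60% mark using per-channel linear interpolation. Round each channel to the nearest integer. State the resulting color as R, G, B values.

(60, 146, 87)

60% corresponds to t = 0.6.
R = 47 + 0.6 × (69 − 47) = 47 + 0.6 × 22 = 60.2 → 60
G = 54 + 0.6 × (207 − 54) = 54 + 0.6 × 153 = 145.8 → 146
B = 64 + 0.6 × (102 − 64) = 64 + 0.6 × 38 = 86.8 → 87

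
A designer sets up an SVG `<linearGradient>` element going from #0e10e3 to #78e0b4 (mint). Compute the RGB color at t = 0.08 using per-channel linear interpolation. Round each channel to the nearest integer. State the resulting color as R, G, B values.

(22, 33, 223)

#0e10e3 → (14, 16, 227); #78e0b4 → (120, 224, 180).
R = 14 + 0.08 × (120 − 14) = 14 + 0.08 × 106 = 22.48 → 22
G = 16 + 0.08 × (224 − 16) = 16 + 0.08 × 208 = 32.64 → 33
B = 227 + 0.08 × (180 − 227) = 227 + 0.08 × -47 = 223.24 → 223
So the blended color is (22, 33, 223), about #1621df.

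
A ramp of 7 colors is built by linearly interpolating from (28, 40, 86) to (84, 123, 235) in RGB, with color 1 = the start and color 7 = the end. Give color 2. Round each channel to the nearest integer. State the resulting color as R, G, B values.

With 7 swatches and endpoints inclusive, swatch 2 sits at t = (2 − 1)/(7 − 1) = 1/6 ≈ 0.1667.
R = 28 + 0.1667 × (84 − 28) = 37.335 → 37
G = 40 + 0.1667 × (123 − 40) = 53.836 → 54
B = 86 + 0.1667 × (235 − 86) = 110.838 → 111

(37, 54, 111)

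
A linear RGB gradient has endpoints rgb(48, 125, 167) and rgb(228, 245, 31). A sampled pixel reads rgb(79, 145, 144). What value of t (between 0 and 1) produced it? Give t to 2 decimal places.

Invert the lerp on the R channel (largest span, 180): t = (79 − 48) / (228 − 48) = 31/180 = 0.17222.
Check on G: (145 − 125)/(245 − 125) = 0.1667 ✓

0.17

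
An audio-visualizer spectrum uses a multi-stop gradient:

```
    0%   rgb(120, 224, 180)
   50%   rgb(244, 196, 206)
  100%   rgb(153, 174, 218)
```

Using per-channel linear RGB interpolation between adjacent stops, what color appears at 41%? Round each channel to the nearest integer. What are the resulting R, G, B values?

41% lies between the 0% and 50% stops, so the local fraction is t = (41 − 0)/(50 − 0) = 41/50 ≈ 0.82.
R = 120 + 0.82 × (244 − 120) = 221.68 → 222
G = 224 + 0.82 × (196 − 224) = 201.04 → 201
B = 180 + 0.82 × (206 − 180) = 201.32 → 201

(222, 201, 201)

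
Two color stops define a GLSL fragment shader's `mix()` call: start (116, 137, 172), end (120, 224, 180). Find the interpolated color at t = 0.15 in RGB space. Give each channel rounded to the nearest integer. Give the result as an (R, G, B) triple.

(117, 150, 173)

R = 116 + 0.15 × (120 − 116) = 116 + 0.15 × 4 = 116.6 → 117
G = 137 + 0.15 × (224 − 137) = 137 + 0.15 × 87 = 150.05 → 150
B = 172 + 0.15 × (180 − 172) = 172 + 0.15 × 8 = 173.2 → 173
So the blended color is (117, 150, 173), about #7596ad.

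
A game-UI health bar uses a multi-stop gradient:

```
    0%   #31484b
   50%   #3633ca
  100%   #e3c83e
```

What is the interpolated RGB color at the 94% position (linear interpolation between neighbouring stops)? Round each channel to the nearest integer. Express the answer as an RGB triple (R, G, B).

(206, 182, 79)

94% lies between the 50% and 100% stops, so the local fraction is t = (94 − 50)/(100 − 50) = 44/50 ≈ 0.88.
#3633ca → (54, 51, 202); #e3c83e → (227, 200, 62).
R = 54 + 0.88 × (227 − 54) = 206.24 → 206
G = 51 + 0.88 × (200 − 51) = 182.12 → 182
B = 202 + 0.88 × (62 − 202) = 78.8 → 79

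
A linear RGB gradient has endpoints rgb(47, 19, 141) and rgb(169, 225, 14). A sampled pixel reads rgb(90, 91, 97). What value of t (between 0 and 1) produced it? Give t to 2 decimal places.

Invert the lerp on the G channel (largest span, 206): t = (91 − 19) / (225 − 19) = 72/206 = 0.34951.
Check on R: (90 − 47)/(169 − 47) = 0.3525 ✓

0.35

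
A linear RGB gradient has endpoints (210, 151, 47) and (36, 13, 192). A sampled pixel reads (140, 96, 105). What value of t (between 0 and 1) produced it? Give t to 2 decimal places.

Invert the lerp on the R channel (largest span, 174): t = (140 − 210) / (36 − 210) = -70/-174 = 0.4023.
Check on G: (96 − 151)/(13 − 151) = 0.3986 ✓

0.40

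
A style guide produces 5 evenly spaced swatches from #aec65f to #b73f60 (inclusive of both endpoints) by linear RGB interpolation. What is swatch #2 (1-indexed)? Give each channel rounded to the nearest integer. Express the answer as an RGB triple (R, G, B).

With 5 swatches and endpoints inclusive, swatch 2 sits at t = (2 − 1)/(5 − 1) = 1/4 ≈ 0.25.
#aec65f → (174, 198, 95); #b73f60 → (183, 63, 96).
R = 174 + 0.25 × (183 − 174) = 176.25 → 176
G = 198 + 0.25 × (63 − 198) = 164.25 → 164
B = 95 + 0.25 × (96 − 95) = 95.25 → 95

(176, 164, 95)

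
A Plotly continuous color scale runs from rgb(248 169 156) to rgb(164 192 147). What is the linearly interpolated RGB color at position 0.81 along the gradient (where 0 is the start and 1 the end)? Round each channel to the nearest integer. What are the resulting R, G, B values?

(180, 188, 149)

R = 248 + 0.81 × (164 − 248) = 248 + 0.81 × -84 = 179.96 → 180
G = 169 + 0.81 × (192 − 169) = 169 + 0.81 × 23 = 187.63 → 188
B = 156 + 0.81 × (147 − 156) = 156 + 0.81 × -9 = 148.71 → 149
So the blended color is (180, 188, 149), about #b4bc95.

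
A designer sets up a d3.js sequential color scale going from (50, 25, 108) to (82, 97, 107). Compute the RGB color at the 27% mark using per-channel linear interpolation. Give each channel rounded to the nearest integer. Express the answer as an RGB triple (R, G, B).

27% corresponds to t = 0.27.
R = 50 + 0.27 × (82 − 50) = 50 + 0.27 × 32 = 58.64 → 59
G = 25 + 0.27 × (97 − 25) = 25 + 0.27 × 72 = 44.44 → 44
B = 108 + 0.27 × (107 − 108) = 108 + 0.27 × -1 = 107.73 → 108

(59, 44, 108)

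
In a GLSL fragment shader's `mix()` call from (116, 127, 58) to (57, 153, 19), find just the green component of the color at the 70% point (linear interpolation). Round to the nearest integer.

G = 127 + 0.7 × (153 − 127) = 145.2 → 145

145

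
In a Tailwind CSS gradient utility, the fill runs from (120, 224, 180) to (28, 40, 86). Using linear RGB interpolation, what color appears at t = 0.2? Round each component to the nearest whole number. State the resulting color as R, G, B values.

R = 120 + 0.2 × (28 − 120) = 120 + 0.2 × -92 = 101.6 → 102
G = 224 + 0.2 × (40 − 224) = 224 + 0.2 × -184 = 187.2 → 187
B = 180 + 0.2 × (86 − 180) = 180 + 0.2 × -94 = 161.2 → 161

(102, 187, 161)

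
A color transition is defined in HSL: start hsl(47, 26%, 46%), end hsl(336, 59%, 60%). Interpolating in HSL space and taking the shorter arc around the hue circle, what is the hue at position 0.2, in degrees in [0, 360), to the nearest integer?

33

Hue: 336 − 47 = 289°, but |289| > 180 so the shorter arc goes the other way: Δh = 289 − 360 = -71°.
H = 47 + 0.2 × (-71) = 32.8 → 33°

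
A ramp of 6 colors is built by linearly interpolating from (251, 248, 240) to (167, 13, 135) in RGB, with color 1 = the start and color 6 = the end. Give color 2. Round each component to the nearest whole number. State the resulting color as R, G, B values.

With 6 swatches and endpoints inclusive, swatch 2 sits at t = (2 − 1)/(6 − 1) = 1/5 ≈ 0.2.
R = 251 + 0.2 × (167 − 251) = 234.2 → 234
G = 248 + 0.2 × (13 − 248) = 201 → 201
B = 240 + 0.2 × (135 − 240) = 219 → 219

(234, 201, 219)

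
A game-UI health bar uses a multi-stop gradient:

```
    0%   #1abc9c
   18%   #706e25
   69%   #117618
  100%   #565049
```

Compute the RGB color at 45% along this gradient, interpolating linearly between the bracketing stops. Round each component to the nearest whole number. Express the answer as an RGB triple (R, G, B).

45% lies between the 18% and 69% stops, so the local fraction is t = (45 − 18)/(69 − 18) = 27/51 ≈ 0.5294.
#706e25 → (112, 110, 37); #117618 → (17, 118, 24).
R = 112 + 0.5294 × (17 − 112) = 61.707 → 62
G = 110 + 0.5294 × (118 − 110) = 114.235 → 114
B = 37 + 0.5294 × (24 − 37) = 30.118 → 30

(62, 114, 30)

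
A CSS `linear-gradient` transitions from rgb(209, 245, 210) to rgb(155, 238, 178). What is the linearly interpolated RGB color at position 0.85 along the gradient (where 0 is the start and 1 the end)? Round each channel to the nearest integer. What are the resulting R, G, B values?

(163, 239, 183)

R = 209 + 0.85 × (155 − 209) = 209 + 0.85 × -54 = 163.1 → 163
G = 245 + 0.85 × (238 − 245) = 245 + 0.85 × -7 = 239.05 → 239
B = 210 + 0.85 × (178 − 210) = 210 + 0.85 × -32 = 182.8 → 183
So the blended color is (163, 239, 183), about #a3efb7.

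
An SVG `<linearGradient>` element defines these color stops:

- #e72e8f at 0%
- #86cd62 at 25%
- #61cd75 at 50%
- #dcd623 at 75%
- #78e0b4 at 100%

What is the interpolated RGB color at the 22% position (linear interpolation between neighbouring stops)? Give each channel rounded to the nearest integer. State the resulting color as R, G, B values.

22% lies between the 0% and 25% stops, so the local fraction is t = (22 − 0)/(25 − 0) = 22/25 ≈ 0.88.
#e72e8f → (231, 46, 143); #86cd62 → (134, 205, 98).
R = 231 + 0.88 × (134 − 231) = 145.64 → 146
G = 46 + 0.88 × (205 − 46) = 185.92 → 186
B = 143 + 0.88 × (98 − 143) = 103.4 → 103

(146, 186, 103)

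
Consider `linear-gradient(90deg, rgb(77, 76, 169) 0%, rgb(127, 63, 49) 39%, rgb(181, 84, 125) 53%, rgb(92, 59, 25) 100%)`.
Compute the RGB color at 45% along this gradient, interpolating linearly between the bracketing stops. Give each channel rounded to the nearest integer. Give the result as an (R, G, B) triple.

45% lies between the 39% and 53% stops, so the local fraction is t = (45 − 39)/(53 − 39) = 6/14 ≈ 0.4286.
R = 127 + 0.4286 × (181 − 127) = 150.144 → 150
G = 63 + 0.4286 × (84 − 63) = 72.001 → 72
B = 49 + 0.4286 × (125 − 49) = 81.574 → 82

(150, 72, 82)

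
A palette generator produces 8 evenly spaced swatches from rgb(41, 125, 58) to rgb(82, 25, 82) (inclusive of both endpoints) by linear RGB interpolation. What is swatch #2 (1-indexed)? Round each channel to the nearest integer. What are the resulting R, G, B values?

With 8 swatches and endpoints inclusive, swatch 2 sits at t = (2 − 1)/(8 − 1) = 1/7 ≈ 0.1429.
R = 41 + 0.1429 × (82 − 41) = 46.859 → 47
G = 125 + 0.1429 × (25 − 125) = 110.71 → 111
B = 58 + 0.1429 × (82 − 58) = 61.43 → 61

(47, 111, 61)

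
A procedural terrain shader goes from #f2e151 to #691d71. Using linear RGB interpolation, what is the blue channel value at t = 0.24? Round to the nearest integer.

89

B₁ = 81 (from #f2e151), B₂ = 113 (from #691d71).
B = 81 + 0.24 × (113 − 81) = 88.68 → 89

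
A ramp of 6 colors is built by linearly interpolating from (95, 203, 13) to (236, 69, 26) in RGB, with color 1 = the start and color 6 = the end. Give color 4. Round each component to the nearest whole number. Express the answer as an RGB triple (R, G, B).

With 6 swatches and endpoints inclusive, swatch 4 sits at t = (4 − 1)/(6 − 1) = 3/5 ≈ 0.6.
R = 95 + 0.6 × (236 − 95) = 179.6 → 180
G = 203 + 0.6 × (69 − 203) = 122.6 → 123
B = 13 + 0.6 × (26 − 13) = 20.8 → 21

(180, 123, 21)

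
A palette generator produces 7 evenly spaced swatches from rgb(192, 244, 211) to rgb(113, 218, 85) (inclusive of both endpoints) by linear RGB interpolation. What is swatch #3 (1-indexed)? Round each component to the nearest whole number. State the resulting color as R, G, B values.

With 7 swatches and endpoints inclusive, swatch 3 sits at t = (3 − 1)/(7 − 1) = 2/6 ≈ 0.3333.
R = 192 + 0.3333 × (113 − 192) = 165.669 → 166
G = 244 + 0.3333 × (218 − 244) = 235.334 → 235
B = 211 + 0.3333 × (85 − 211) = 169.004 → 169

(166, 235, 169)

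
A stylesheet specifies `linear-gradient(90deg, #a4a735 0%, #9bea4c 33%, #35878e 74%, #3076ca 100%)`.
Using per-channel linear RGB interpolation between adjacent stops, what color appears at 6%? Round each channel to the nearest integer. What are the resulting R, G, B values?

6% lies between the 0% and 33% stops, so the local fraction is t = (6 − 0)/(33 − 0) = 6/33 ≈ 0.1818.
#a4a735 → (164, 167, 53); #9bea4c → (155, 234, 76).
R = 164 + 0.1818 × (155 − 164) = 162.364 → 162
G = 167 + 0.1818 × (234 − 167) = 179.181 → 179
B = 53 + 0.1818 × (76 − 53) = 57.181 → 57

(162, 179, 57)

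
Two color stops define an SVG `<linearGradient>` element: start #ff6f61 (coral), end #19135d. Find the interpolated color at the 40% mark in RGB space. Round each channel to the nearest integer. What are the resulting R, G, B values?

(163, 74, 95)

#ff6f61 → (255, 111, 97); #19135d → (25, 19, 93).
40% corresponds to t = 0.4.
R = 255 + 0.4 × (25 − 255) = 255 + 0.4 × -230 = 163 → 163
G = 111 + 0.4 × (19 − 111) = 111 + 0.4 × -92 = 74.2 → 74
B = 97 + 0.4 × (93 − 97) = 97 + 0.4 × -4 = 95.4 → 95
So the blended color is (163, 74, 95), about #a34a5f.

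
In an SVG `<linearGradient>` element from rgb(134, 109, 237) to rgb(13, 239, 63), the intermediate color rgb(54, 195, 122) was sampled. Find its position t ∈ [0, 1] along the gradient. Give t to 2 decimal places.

Invert the lerp on the B channel (largest span, 174): t = (122 − 237) / (63 − 237) = -115/-174 = 0.66092.
Check on R: (54 − 134)/(13 − 134) = 0.6612 ✓

0.66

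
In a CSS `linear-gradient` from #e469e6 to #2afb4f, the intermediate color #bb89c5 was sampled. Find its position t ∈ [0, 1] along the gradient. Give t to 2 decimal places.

0.22

Invert the lerp on the R channel (largest span, 186): t = (187 − 228) / (42 − 228) = -41/-186 = 0.22043.
Check on G: (137 − 105)/(251 − 105) = 0.2192 ✓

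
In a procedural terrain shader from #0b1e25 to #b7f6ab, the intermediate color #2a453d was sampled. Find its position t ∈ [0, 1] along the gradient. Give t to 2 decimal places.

0.18

Invert the lerp on the G channel (largest span, 216): t = (69 − 30) / (246 − 30) = 39/216 = 0.18056.
Check on R: (42 − 11)/(183 − 11) = 0.1802 ✓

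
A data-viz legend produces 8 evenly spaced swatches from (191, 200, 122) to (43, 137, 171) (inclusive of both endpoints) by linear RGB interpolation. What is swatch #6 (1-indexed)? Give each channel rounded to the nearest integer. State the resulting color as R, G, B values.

(85, 155, 157)

With 8 swatches and endpoints inclusive, swatch 6 sits at t = (6 − 1)/(8 − 1) = 5/7 ≈ 0.7143.
R = 191 + 0.7143 × (43 − 191) = 85.284 → 85
G = 200 + 0.7143 × (137 − 200) = 154.999 → 155
B = 122 + 0.7143 × (171 − 122) = 157.001 → 157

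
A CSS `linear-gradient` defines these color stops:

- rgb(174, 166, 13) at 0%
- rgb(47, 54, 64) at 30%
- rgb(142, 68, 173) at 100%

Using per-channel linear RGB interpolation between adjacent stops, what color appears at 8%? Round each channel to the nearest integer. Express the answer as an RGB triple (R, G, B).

8% lies between the 0% and 30% stops, so the local fraction is t = (8 − 0)/(30 − 0) = 8/30 ≈ 0.2667.
R = 174 + 0.2667 × (47 − 174) = 140.129 → 140
G = 166 + 0.2667 × (54 − 166) = 136.13 → 136
B = 13 + 0.2667 × (64 − 13) = 26.602 → 27

(140, 136, 27)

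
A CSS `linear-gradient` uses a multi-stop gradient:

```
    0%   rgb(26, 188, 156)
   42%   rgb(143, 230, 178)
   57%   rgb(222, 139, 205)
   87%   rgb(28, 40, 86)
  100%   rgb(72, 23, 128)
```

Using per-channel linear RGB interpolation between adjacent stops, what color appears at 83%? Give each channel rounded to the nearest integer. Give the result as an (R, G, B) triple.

83% lies between the 57% and 87% stops, so the local fraction is t = (83 − 57)/(87 − 57) = 26/30 ≈ 0.8667.
R = 222 + 0.8667 × (28 − 222) = 53.86 → 54
G = 139 + 0.8667 × (40 − 139) = 53.197 → 53
B = 205 + 0.8667 × (86 − 205) = 101.863 → 102

(54, 53, 102)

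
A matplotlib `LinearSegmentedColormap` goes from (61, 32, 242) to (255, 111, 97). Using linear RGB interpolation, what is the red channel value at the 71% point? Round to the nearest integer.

199

R = 61 + 0.71 × (255 − 61) = 198.74 → 199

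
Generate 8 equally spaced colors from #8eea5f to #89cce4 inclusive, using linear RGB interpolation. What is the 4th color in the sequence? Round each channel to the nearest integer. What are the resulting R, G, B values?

(140, 221, 152)

With 8 swatches and endpoints inclusive, swatch 4 sits at t = (4 − 1)/(8 − 1) = 3/7 ≈ 0.4286.
#8eea5f → (142, 234, 95); #89cce4 → (137, 204, 228).
R = 142 + 0.4286 × (137 − 142) = 139.857 → 140
G = 234 + 0.4286 × (204 − 234) = 221.142 → 221
B = 95 + 0.4286 × (228 − 95) = 152.004 → 152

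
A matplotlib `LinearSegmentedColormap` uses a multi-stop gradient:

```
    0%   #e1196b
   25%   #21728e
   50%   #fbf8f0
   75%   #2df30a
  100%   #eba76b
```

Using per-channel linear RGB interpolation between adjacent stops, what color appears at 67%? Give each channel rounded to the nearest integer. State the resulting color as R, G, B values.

(111, 245, 84)

67% lies between the 50% and 75% stops, so the local fraction is t = (67 − 50)/(75 − 50) = 17/25 ≈ 0.68.
#fbf8f0 → (251, 248, 240); #2df30a → (45, 243, 10).
R = 251 + 0.68 × (45 − 251) = 110.92 → 111
G = 248 + 0.68 × (243 − 248) = 244.6 → 245
B = 240 + 0.68 × (10 − 240) = 83.6 → 84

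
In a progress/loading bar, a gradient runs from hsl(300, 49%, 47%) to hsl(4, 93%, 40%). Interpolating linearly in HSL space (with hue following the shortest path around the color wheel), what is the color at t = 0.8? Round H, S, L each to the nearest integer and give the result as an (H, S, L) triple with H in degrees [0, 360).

(351, 84, 41)

Hue: 4 − 300 = -296°, but |-296| > 180 so the shorter arc goes the other way: Δh = -296 + 360 = 64°.
H = 300 + 0.8 × (64) = 351.2 → 351°
S = 49 + 0.8 × (93 − 49) = 84.2 → 84%
L = 47 + 0.8 × (40 − 47) = 41.4 → 41%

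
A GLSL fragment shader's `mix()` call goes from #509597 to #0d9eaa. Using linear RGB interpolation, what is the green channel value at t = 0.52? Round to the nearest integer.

G₁ = 149 (from #509597), G₂ = 158 (from #0d9eaa).
G = 149 + 0.52 × (158 − 149) = 153.68 → 154

154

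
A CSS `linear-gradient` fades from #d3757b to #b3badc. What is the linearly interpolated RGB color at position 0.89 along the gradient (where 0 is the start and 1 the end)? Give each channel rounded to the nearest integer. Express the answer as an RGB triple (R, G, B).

(183, 178, 209)

#d3757b → (211, 117, 123); #b3badc → (179, 186, 220).
R = 211 + 0.89 × (179 − 211) = 211 + 0.89 × -32 = 182.52 → 183
G = 117 + 0.89 × (186 − 117) = 117 + 0.89 × 69 = 178.41 → 178
B = 123 + 0.89 × (220 − 123) = 123 + 0.89 × 97 = 209.33 → 209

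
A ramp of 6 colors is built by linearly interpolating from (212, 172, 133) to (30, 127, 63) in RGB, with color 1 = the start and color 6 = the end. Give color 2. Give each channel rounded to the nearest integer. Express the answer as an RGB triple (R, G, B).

(176, 163, 119)

With 6 swatches and endpoints inclusive, swatch 2 sits at t = (2 − 1)/(6 − 1) = 1/5 ≈ 0.2.
R = 212 + 0.2 × (30 − 212) = 175.6 → 176
G = 172 + 0.2 × (127 − 172) = 163 → 163
B = 133 + 0.2 × (63 − 133) = 119 → 119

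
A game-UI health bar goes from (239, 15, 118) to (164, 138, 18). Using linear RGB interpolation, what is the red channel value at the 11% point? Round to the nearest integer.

R = 239 + 0.11 × (164 − 239) = 230.75 → 231

231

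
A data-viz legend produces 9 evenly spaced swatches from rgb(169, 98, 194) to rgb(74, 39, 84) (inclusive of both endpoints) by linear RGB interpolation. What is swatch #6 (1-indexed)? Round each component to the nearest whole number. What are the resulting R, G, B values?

(110, 61, 125)

With 9 swatches and endpoints inclusive, swatch 6 sits at t = (6 − 1)/(9 − 1) = 5/8 ≈ 0.625.
R = 169 + 0.625 × (74 − 169) = 109.625 → 110
G = 98 + 0.625 × (39 − 98) = 61.125 → 61
B = 194 + 0.625 × (84 − 194) = 125.25 → 125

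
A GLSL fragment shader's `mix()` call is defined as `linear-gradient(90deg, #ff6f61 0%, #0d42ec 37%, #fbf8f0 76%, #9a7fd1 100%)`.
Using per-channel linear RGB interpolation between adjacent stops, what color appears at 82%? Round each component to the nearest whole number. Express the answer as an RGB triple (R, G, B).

(227, 218, 232)

82% lies between the 76% and 100% stops, so the local fraction is t = (82 − 76)/(100 − 76) = 6/24 ≈ 0.25.
#fbf8f0 → (251, 248, 240); #9a7fd1 → (154, 127, 209).
R = 251 + 0.25 × (154 − 251) = 226.75 → 227
G = 248 + 0.25 × (127 − 248) = 217.75 → 218
B = 240 + 0.25 × (209 − 240) = 232.25 → 232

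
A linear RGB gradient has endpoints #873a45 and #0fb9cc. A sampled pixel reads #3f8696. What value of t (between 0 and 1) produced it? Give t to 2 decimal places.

0.60

Invert the lerp on the B channel (largest span, 135): t = (150 − 69) / (204 − 69) = 81/135 = 0.6.
Check on R: (63 − 135)/(15 − 135) = 0.6 ✓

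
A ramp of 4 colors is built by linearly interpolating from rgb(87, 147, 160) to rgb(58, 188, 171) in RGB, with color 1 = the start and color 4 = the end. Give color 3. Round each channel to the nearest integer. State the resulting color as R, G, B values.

(68, 174, 167)

With 4 swatches and endpoints inclusive, swatch 3 sits at t = (3 − 1)/(4 − 1) = 2/3 ≈ 0.6667.
R = 87 + 0.6667 × (58 − 87) = 67.666 → 68
G = 147 + 0.6667 × (188 − 147) = 174.335 → 174
B = 160 + 0.6667 × (171 − 160) = 167.334 → 167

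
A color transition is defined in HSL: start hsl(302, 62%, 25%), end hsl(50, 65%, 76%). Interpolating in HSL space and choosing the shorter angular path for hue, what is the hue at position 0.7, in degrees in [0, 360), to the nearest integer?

Hue: 50 − 302 = -252°, but |-252| > 180 so the shorter arc goes the other way: Δh = -252 + 360 = 108°.
H = 302 + 0.7 × (108) = 377.6 → 378 → 378 mod 360 = 18°

18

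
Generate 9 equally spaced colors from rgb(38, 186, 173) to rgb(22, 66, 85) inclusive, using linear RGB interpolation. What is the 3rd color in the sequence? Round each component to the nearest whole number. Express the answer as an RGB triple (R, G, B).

With 9 swatches and endpoints inclusive, swatch 3 sits at t = (3 − 1)/(9 − 1) = 2/8 ≈ 0.25.
R = 38 + 0.25 × (22 − 38) = 34 → 34
G = 186 + 0.25 × (66 − 186) = 156 → 156
B = 173 + 0.25 × (85 − 173) = 151 → 151

(34, 156, 151)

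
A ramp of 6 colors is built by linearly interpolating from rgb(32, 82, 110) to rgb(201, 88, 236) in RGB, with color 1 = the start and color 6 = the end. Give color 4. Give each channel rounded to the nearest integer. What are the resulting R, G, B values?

With 6 swatches and endpoints inclusive, swatch 4 sits at t = (4 − 1)/(6 − 1) = 3/5 ≈ 0.6.
R = 32 + 0.6 × (201 − 32) = 133.4 → 133
G = 82 + 0.6 × (88 − 82) = 85.6 → 86
B = 110 + 0.6 × (236 − 110) = 185.6 → 186

(133, 86, 186)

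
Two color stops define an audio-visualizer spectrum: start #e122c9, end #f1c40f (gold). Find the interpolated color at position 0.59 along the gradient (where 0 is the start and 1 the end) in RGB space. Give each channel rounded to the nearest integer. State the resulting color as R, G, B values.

#e122c9 → (225, 34, 201); #f1c40f → (241, 196, 15).
R = 225 + 0.59 × (241 − 225) = 225 + 0.59 × 16 = 234.44 → 234
G = 34 + 0.59 × (196 − 34) = 34 + 0.59 × 162 = 129.58 → 130
B = 201 + 0.59 × (15 − 201) = 201 + 0.59 × -186 = 91.26 → 91
So the blended color is (234, 130, 91), about #ea825b.

(234, 130, 91)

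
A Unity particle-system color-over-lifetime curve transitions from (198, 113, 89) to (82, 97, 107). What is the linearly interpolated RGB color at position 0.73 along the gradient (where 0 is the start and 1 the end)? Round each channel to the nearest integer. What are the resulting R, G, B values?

R = 198 + 0.73 × (82 − 198) = 198 + 0.73 × -116 = 113.32 → 113
G = 113 + 0.73 × (97 − 113) = 113 + 0.73 × -16 = 101.32 → 101
B = 89 + 0.73 × (107 − 89) = 89 + 0.73 × 18 = 102.14 → 102

(113, 101, 102)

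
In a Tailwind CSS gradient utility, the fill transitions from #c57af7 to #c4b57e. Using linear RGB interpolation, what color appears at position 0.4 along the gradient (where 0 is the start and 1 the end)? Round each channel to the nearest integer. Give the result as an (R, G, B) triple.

(197, 146, 199)

#c57af7 → (197, 122, 247); #c4b57e → (196, 181, 126).
R = 197 + 0.4 × (196 − 197) = 197 + 0.4 × -1 = 196.6 → 197
G = 122 + 0.4 × (181 − 122) = 122 + 0.4 × 59 = 145.6 → 146
B = 247 + 0.4 × (126 − 247) = 247 + 0.4 × -121 = 198.6 → 199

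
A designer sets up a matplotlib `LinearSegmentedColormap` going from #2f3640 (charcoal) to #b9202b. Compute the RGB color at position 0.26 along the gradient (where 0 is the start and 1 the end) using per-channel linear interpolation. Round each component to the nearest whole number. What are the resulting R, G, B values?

(83, 48, 59)

#2f3640 → (47, 54, 64); #b9202b → (185, 32, 43).
R = 47 + 0.26 × (185 − 47) = 47 + 0.26 × 138 = 82.88 → 83
G = 54 + 0.26 × (32 − 54) = 54 + 0.26 × -22 = 48.28 → 48
B = 64 + 0.26 × (43 − 64) = 64 + 0.26 × -21 = 58.54 → 59
So the blended color is (83, 48, 59), about #53303b.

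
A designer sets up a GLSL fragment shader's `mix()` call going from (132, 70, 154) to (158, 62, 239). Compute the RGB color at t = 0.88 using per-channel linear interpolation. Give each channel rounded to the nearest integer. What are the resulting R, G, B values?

(155, 63, 229)

R = 132 + 0.88 × (158 − 132) = 132 + 0.88 × 26 = 154.88 → 155
G = 70 + 0.88 × (62 − 70) = 70 + 0.88 × -8 = 62.96 → 63
B = 154 + 0.88 × (239 − 154) = 154 + 0.88 × 85 = 228.8 → 229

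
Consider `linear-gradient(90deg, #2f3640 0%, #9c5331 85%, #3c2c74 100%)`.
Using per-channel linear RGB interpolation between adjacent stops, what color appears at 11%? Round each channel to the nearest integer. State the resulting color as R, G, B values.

11% lies between the 0% and 85% stops, so the local fraction is t = (11 − 0)/(85 − 0) = 11/85 ≈ 0.1294.
#2f3640 → (47, 54, 64); #9c5331 → (156, 83, 49).
R = 47 + 0.1294 × (156 − 47) = 61.105 → 61
G = 54 + 0.1294 × (83 − 54) = 57.753 → 58
B = 64 + 0.1294 × (49 − 64) = 62.059 → 62

(61, 58, 62)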